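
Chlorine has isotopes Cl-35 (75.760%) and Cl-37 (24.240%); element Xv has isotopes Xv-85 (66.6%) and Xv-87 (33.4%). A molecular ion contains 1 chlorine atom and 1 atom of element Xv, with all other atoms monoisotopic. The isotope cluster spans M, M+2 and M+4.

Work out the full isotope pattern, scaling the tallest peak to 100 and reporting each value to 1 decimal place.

Chlorine pattern (n=1): 0.7576 : 0.2424
Element Xv pattern (n=1): 0.6660 : 0.3340
Convolve the two distributions (both contribute in 2-u steps):
  M: 0.7576×0.6660 = 0.504562
  M+2: 0.7576×0.3340 + 0.2424×0.6660 = 0.414477
  M+4: 0.2424×0.3340 = 0.080962
Scale to base peak (0.504562) = 100: 100.0 : 82.1 : 16.0

100.0 : 82.1 : 16.0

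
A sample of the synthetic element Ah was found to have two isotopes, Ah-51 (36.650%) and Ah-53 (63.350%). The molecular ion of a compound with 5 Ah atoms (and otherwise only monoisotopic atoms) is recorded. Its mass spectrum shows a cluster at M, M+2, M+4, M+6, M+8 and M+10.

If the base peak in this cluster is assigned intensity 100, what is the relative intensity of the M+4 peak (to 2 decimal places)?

57.85

(0.36650 + 0.63350)^5 gives M 0.0066, M+2 0.0571, M+4 0.1976, M+6 0.3415, M+8 0.2951, M+10 0.1020; the largest is M+6.
P(M+6) = C(5,3) × 0.36650^2 × 0.63350^3 = 10 × 0.13432225 × 0.25423765 = 0.341498 (base)
P(M+4) = C(5,2) × 0.36650^3 × 0.63350^2 = 10 × 0.0492291 × 0.40132225 = 0.197567
Relative intensity = 0.197567 / 0.341498 × 100 = 57.85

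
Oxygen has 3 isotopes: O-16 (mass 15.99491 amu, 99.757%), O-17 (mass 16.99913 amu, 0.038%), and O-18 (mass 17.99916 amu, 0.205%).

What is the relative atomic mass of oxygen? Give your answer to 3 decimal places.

Ar = Σ fᵢ·mᵢ = 0.99757 × 15.99491 + 0.00038 × 16.99913 + 0.00205 × 17.99916
= 15.956042 + 0.006460 + 0.036898 = 15.999400 amu

15.999 amu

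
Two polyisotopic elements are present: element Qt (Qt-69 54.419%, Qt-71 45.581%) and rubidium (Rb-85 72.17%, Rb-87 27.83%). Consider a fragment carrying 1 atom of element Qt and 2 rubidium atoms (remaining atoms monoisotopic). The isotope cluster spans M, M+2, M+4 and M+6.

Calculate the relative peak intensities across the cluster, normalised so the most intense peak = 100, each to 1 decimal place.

Element Qt pattern (n=1): 0.54419 : 0.45581
Rubidium pattern (n=2): 0.52085089 : 0.40169822 : 0.07745089
Convolve the two distributions (both contribute in 2-u steps):
  M: 0.54419×0.52085089 = 0.283442
  M+2: 0.54419×0.40169822 + 0.45581×0.52085089 = 0.456009
  M+4: 0.54419×0.07745089 + 0.45581×0.40169822 = 0.225246
  M+6: 0.45581×0.07745089 = 0.035303
Scale to base peak (0.456009) = 100: 62.2 : 100.0 : 49.4 : 7.7

62.2 : 100.0 : 49.4 : 7.7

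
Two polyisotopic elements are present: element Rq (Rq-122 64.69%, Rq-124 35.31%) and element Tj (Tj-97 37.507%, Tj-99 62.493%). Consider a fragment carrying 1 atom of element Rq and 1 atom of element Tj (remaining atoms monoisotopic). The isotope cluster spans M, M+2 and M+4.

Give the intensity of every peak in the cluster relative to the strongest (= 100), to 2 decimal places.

45.21 : 100.00 : 41.11

Element Rq pattern (n=1): 0.6469 : 0.3531
Element Tj pattern (n=1): 0.37507 : 0.62493
Convolve the two distributions (both contribute in 2-u steps):
  M: 0.6469×0.37507 = 0.242633
  M+2: 0.6469×0.62493 + 0.3531×0.37507 = 0.536704
  M+4: 0.3531×0.62493 = 0.220663
Scale to base peak (0.536704) = 100: 45.21 : 100.00 : 41.11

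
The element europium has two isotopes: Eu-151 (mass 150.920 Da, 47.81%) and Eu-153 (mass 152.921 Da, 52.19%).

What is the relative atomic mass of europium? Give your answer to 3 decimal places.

151.964 Da

Weight each isotope mass by its fractional abundance: 0.4781 × 150.920 + 0.5219 × 152.921
= 72.1549 + 79.8095 = 151.9644 Da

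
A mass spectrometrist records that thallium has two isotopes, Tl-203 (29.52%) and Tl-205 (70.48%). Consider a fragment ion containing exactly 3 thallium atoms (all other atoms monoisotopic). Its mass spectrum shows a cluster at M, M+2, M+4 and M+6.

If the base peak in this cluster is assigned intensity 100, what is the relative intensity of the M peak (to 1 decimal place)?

(0.2952 + 0.7048)^3 gives M 0.0257, M+2 0.1843, M+4 0.4399, M+6 0.3501; the largest is M+4.
P(M+4) = C(3,2) × 0.2952^1 × 0.7048^2 = 3 × 0.2952 × 0.49674304 = 0.439916 (base)
P(M) = C(3,0) × 0.2952^3 × 0.7048^0 = 1 × 0.02572463 × 1.0000 = 0.025725
Relative intensity = 0.025725 / 0.439916 × 100 = 5.8

5.8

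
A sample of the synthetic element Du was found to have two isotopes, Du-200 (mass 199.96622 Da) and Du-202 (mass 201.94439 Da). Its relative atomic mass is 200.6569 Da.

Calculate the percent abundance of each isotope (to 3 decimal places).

With x = fraction of Du-200 (so Du-202 is 1 − x):
199.96622·x + 201.94439·(1 − x) = 200.6569
(199.96622 − 201.94439)·x = 200.6569 − 201.94439
x = -1.28749 / -1.97817 = 0.65085 → 65.085% Du-200, 34.915% Du-202.

Du-200: 65.085%, Du-202: 34.915%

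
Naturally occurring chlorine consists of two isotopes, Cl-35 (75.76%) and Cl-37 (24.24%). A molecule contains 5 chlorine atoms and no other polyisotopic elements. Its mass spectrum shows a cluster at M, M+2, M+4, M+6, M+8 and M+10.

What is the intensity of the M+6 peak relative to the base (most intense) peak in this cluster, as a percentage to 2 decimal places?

(0.7576 + 0.2424)^5 gives M 0.2496, M+2 0.3993, M+4 0.2555, M+6 0.0817, M+8 0.0131, M+10 0.0008; the largest is M+2.
P(M+2) = C(5,1) × 0.7576^4 × 0.2424^1 = 5 × 0.32942751 × 0.2424 = 0.399266 (base)
P(M+6) = C(5,3) × 0.7576^2 × 0.2424^3 = 10 × 0.57395776 × 0.01424288 = 0.081748
Relative intensity = 0.081748 / 0.399266 × 100 = 20.47

20.47%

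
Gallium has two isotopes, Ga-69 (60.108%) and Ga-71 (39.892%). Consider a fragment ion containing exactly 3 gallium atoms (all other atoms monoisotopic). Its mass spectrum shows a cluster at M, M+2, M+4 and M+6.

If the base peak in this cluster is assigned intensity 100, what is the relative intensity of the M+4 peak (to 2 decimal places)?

66.37

Term probabilities: M 0.2172, M+2 0.4324, M+4 0.2870, M+6 0.0635. Base peak = M+2.
P(M+2) = C(3,1) × 0.60108^2 × 0.39892^1 = 3 × 0.36129717 × 0.39892 = 0.432386 (base)
P(M+4) = C(3,2) × 0.60108^1 × 0.39892^2 = 3 × 0.60108 × 0.15913717 = 0.286963
Relative intensity = 0.286963 / 0.432386 × 100 = 66.37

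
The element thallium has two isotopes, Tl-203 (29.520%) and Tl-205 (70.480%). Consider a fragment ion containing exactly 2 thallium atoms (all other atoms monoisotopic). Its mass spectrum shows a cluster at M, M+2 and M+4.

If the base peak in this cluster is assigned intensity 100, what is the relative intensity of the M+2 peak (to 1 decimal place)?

Binomial terms of (0.29520 + 0.70480)^2: M 0.0871, M+2 0.4161, M+4 0.4967 → M+4 is the base peak.
P(M+4) = C(2,2) × 0.29520^0 × 0.70480^2 = 1 × 1.0000 × 0.49674304 = 0.496743 (base)
P(M+2) = C(2,1) × 0.29520^1 × 0.70480^1 = 2 × 0.2952 × 0.7048 = 0.416114
Relative intensity = 0.416114 / 0.496743 × 100 = 83.8

83.8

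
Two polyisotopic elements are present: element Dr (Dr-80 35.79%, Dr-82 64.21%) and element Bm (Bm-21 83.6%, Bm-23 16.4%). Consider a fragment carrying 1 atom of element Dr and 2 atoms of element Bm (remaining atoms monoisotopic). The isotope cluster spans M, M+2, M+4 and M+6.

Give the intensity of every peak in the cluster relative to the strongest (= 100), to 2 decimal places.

45.74 : 100.00 : 33.95 : 3.16

Element Dr pattern (n=1): 0.3579 : 0.6421
Element Bm pattern (n=2): 0.698896 : 0.274208 : 0.026896
Convolve the two distributions (both contribute in 2-u steps):
  M: 0.3579×0.698896 = 0.250135
  M+2: 0.3579×0.274208 + 0.6421×0.698896 = 0.546900
  M+4: 0.3579×0.026896 + 0.6421×0.274208 = 0.185695
  M+6: 0.6421×0.026896 = 0.017270
Scale to base peak (0.546900) = 100: 45.74 : 100.00 : 33.95 : 3.16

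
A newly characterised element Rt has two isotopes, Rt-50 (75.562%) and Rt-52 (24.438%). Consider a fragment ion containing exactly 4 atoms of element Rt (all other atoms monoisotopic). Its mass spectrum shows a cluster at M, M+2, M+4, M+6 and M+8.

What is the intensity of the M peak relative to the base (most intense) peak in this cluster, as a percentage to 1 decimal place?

77.3%

(0.75562 + 0.24438)^4 gives M 0.3260, M+2 0.4217, M+4 0.2046, M+6 0.0441, M+8 0.0036; the largest is M+2.
P(M+2) = C(4,1) × 0.75562^3 × 0.24438^1 = 4 × 0.43142999 × 0.24438 = 0.421731 (base)
P(M) = C(4,0) × 0.75562^4 × 0.24438^0 = 1 × 0.32599713 × 1.0000 = 0.325997
Relative intensity = 0.325997 / 0.421731 × 100 = 77.3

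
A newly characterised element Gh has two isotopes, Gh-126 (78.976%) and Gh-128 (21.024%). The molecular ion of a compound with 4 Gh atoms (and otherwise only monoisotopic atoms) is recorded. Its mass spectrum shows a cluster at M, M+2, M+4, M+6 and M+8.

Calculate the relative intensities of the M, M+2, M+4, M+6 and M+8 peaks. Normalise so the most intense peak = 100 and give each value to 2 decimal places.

93.91 : 100.00 : 39.93 : 7.09 : 0.47

The 4 Gh atoms are independent, so intensities follow the terms of (0.78976 + 0.21024)^4.
P(M) = 0.78976^4 = 0.389028
P(M+2) = 4 × 0.78976^3 × 0.21024^1 = 0.414248
P(M+4) = 6 × 0.78976^2 × 0.21024^2 = 0.165414
P(M+6) = 4 × 0.78976^1 × 0.21024^3 = 0.029356
P(M+8) = 0.21024^4 = 0.001954
The M+2 peak is largest (0.414248); scaling to 100 gives 93.91 : 100.00 : 39.93 : 7.09 : 0.47.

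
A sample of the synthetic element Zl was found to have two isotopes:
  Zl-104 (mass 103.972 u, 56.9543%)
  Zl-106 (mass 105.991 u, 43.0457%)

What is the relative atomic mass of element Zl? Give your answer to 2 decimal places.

The abundance-weighted mean is 0.569543 × 103.972 + 0.430457 × 105.991
= 59.2165 + 45.6246 = 104.8411 u

104.84 u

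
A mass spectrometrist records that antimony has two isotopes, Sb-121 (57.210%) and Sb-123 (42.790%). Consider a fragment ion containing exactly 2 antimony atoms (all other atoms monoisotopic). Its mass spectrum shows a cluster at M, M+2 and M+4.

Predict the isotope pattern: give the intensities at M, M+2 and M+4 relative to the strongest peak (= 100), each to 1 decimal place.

66.8 : 100.0 : 37.4

Each Sb atom is independently Sb-121 (p = 0.57210) or Sb-123 (q = 0.42790); the cluster is the binomial expansion (p + q)^2.
P(M) = 0.57210^2 = 0.327298
P(M+2) = 2 × 0.57210^1 × 0.42790^1 = 0.489603
P(M+4) = 0.42790^2 = 0.183098
The M+2 peak is largest (0.489603); scaling to 100 gives 66.8 : 100.0 : 37.4.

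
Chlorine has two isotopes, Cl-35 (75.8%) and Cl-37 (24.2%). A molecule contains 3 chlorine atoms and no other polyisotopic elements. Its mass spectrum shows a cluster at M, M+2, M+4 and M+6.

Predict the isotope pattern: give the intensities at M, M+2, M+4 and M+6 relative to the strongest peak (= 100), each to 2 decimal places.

Expanding (0.758 + 0.242)^3:
P(M) = 0.758^3 = 0.435520
P(M+2) = 3 × 0.758^2 × 0.242^1 = 0.417133
P(M+4) = 3 × 0.758^1 × 0.242^2 = 0.133175
P(M+6) = 0.242^3 = 0.014172
The M peak is largest (0.435520); scaling to 100 gives 100.00 : 95.78 : 30.58 : 3.25.

100.00 : 95.78 : 30.58 : 3.25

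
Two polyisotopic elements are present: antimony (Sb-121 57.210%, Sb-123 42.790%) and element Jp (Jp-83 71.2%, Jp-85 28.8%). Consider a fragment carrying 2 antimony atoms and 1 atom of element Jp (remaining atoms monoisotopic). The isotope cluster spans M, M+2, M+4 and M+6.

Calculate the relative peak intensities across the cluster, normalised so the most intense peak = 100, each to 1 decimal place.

52.6 : 100.0 : 61.3 : 11.9

Antimony pattern (n=2): 0.32729841 : 0.48960318 : 0.18309841
Element Jp pattern (n=1): 0.7120 : 0.2880
Convolve the two distributions (both contribute in 2-u steps):
  M: 0.32729841×0.7120 = 0.233036
  M+2: 0.32729841×0.2880 + 0.48960318×0.7120 = 0.442859
  M+4: 0.48960318×0.2880 + 0.18309841×0.7120 = 0.271372
  M+6: 0.18309841×0.2880 = 0.052732
Scale to base peak (0.442859) = 100: 52.6 : 100.0 : 61.3 : 11.9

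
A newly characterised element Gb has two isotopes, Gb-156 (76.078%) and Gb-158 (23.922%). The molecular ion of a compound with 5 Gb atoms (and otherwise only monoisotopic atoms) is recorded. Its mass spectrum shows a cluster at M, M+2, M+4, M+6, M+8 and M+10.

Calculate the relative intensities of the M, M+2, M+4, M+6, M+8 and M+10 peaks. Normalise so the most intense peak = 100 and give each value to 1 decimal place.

Each Gb atom is independently Gb-156 (p = 0.76078) or Gb-158 (q = 0.23922); the cluster is the binomial expansion (p + q)^5.
P(M) = 0.76078^5 = 0.254856
P(M+2) = 5 × 0.76078^4 × 0.23922^1 = 0.400686
P(M+4) = 10 × 0.76078^3 × 0.23922^2 = 0.251984
P(M+6) = 10 × 0.76078^2 × 0.23922^3 = 0.079234
P(M+8) = 5 × 0.76078^1 × 0.23922^4 = 0.012457
P(M+10) = 0.23922^5 = 0.000783
The M+2 peak is largest (0.400686); scaling to 100 gives 63.6 : 100.0 : 62.9 : 19.8 : 3.1 : 0.2.

63.6 : 100.0 : 62.9 : 19.8 : 3.1 : 0.2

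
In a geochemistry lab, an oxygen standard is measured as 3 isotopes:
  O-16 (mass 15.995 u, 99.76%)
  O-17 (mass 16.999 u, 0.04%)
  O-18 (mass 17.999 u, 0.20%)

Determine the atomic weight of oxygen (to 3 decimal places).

The abundance-weighted mean is 0.9976 × 15.995 + 0.0004 × 16.999 + 0.0020 × 17.999
= 15.9566 + 0.0068 + 0.0360 = 15.9994 u

15.999 u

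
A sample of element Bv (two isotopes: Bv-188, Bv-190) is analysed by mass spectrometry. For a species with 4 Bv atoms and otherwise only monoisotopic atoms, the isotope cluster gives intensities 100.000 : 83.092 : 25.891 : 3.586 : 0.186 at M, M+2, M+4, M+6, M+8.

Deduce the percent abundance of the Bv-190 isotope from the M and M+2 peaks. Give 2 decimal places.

17.20%

Write p for the Bv-188 fraction. I(M+2)/I(M) = [C(4,1)·p^3·(1−p)] / p^4 = 4·(1−p)/p = 83.092/100.000 = 0.8309
(1−p)/p = 0.8309/4 = 0.2077  ⇒  p = 1/(1 + 0.2077) = 0.8280
Bv-188: 82.80%, Bv-190: 17.20%.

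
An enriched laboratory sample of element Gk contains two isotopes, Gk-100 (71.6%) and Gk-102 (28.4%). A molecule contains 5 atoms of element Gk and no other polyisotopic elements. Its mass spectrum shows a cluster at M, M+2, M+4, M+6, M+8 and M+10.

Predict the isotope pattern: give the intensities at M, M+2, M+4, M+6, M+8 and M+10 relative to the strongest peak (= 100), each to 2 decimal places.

Each Gk atom is independently Gk-100 (p = 0.716) or Gk-102 (q = 0.284); the cluster is the binomial expansion (p + q)^5.
P(M) = 0.716^5 = 0.188176
P(M+2) = 5 × 0.716^4 × 0.284^1 = 0.373199
P(M+4) = 10 × 0.716^3 × 0.284^2 = 0.296057
P(M+6) = 10 × 0.716^2 × 0.284^3 = 0.117431
P(M+8) = 5 × 0.716^1 × 0.284^4 = 0.023289
P(M+10) = 0.284^5 = 0.001848
The M+2 peak is largest (0.373199); scaling to 100 gives 50.42 : 100.00 : 79.33 : 31.47 : 6.24 : 0.50.

50.42 : 100.00 : 79.33 : 31.47 : 6.24 : 0.50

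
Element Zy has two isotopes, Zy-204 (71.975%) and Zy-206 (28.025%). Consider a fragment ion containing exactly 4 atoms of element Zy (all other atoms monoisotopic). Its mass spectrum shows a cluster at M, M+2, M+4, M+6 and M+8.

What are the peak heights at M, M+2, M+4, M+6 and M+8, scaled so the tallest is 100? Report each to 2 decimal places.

64.21 : 100.00 : 58.41 : 15.16 : 1.48

Each Zy atom is independently Zy-204 (p = 0.71975) or Zy-206 (q = 0.28025); the cluster is the binomial expansion (p + q)^4.
P(M) = 0.71975^4 = 0.268366
P(M+2) = 4 × 0.71975^3 × 0.28025^1 = 0.417975
P(M+4) = 6 × 0.71975^2 × 0.28025^2 = 0.244121
P(M+6) = 4 × 0.71975^1 × 0.28025^3 = 0.063369
P(M+8) = 0.28025^4 = 0.006169
The M+2 peak is largest (0.417975); scaling to 100 gives 64.21 : 100.00 : 58.41 : 15.16 : 1.48.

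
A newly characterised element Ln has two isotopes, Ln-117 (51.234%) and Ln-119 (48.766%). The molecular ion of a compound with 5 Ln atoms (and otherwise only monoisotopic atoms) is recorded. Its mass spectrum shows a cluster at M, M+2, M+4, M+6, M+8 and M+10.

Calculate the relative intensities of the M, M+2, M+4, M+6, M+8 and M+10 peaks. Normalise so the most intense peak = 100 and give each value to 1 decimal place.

11.0 : 52.5 : 100.0 : 95.2 : 45.3 : 8.6

Each Ln atom is independently Ln-117 (p = 0.51234) or Ln-119 (q = 0.48766); the cluster is the binomial expansion (p + q)^5.
P(M) = 0.51234^5 = 0.035301
P(M+2) = 5 × 0.51234^4 × 0.48766^1 = 0.168004
P(M+4) = 10 × 0.51234^3 × 0.48766^2 = 0.319823
P(M+6) = 10 × 0.51234^2 × 0.48766^3 = 0.304416
P(M+8) = 5 × 0.51234^1 × 0.48766^4 = 0.144876
P(M+10) = 0.48766^5 = 0.027579
The M+4 peak is largest (0.319823); scaling to 100 gives 11.0 : 52.5 : 100.0 : 95.2 : 45.3 : 8.6.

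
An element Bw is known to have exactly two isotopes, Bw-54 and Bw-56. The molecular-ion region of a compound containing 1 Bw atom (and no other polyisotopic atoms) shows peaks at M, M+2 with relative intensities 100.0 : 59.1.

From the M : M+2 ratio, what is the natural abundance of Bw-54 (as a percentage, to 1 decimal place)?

Let p = fractional abundance of Bw-54. I(M+2)/I(M) = [C(1,1)·p^0·(1−p)] / p^1 = 1·(1−p)/p = 59.1/100.0 = 0.5910
(1−p)/p = 0.5910/1 = 0.5910  ⇒  p = 1/(1 + 0.5910) = 0.6285
Bw-54: 62.9%, Bw-56: 37.1%.

62.9%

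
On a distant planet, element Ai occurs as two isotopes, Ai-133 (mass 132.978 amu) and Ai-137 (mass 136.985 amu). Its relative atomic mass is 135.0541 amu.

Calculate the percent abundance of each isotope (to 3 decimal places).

Writing the weighted mean with unknown fraction x of Ai-133:
132.978·x + 136.985·(1 − x) = 135.0541
(132.978 − 136.985)·x = 135.0541 − 136.985
x = -1.9309 / -4.007 = 0.48188 → 48.188% Ai-133, 51.812% Ai-137.

Ai-133: 48.188%, Ai-137: 51.812%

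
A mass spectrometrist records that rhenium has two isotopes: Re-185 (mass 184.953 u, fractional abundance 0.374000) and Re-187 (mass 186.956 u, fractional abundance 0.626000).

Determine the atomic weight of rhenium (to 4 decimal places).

The abundance-weighted mean is 0.374000 × 184.953 + 0.626000 × 186.956
= 69.17242 + 117.03446 = 186.20688 u

186.2069 u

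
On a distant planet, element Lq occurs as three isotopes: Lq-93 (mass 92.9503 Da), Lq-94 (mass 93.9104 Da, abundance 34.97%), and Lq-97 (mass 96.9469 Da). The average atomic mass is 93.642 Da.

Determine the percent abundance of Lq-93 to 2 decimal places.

56.12%

The remaining 65.03% is split between Lq-93 (fraction x) and Lq-97 (fraction 0.6503 − x).
Substituting: 92.9503x + 96.9469(0.6503 − x) = 60.80153312
(92.9503 − 96.9469)x = -2.24303595  ⇒  x = 0.56124, y = 0.08906
Lq-93: 56.12%, Lq-97: 8.91%.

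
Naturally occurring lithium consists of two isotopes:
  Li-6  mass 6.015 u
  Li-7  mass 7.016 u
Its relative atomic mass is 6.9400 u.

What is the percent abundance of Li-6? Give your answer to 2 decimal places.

Writing the weighted mean with unknown fraction x of Li-6:
6.015·x + 7.016·(1 − x) = 6.9400
(6.015 − 7.016)·x = 6.9400 − 7.016
x = -0.0760 / -1.001 = 0.07592 → 7.59% Li-6, 92.41% Li-7.

7.59%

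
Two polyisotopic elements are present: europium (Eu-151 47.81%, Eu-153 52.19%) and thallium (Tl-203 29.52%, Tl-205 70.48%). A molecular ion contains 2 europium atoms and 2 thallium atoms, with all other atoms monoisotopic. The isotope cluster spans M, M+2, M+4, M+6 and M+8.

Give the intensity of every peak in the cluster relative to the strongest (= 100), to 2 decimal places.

5.51 : 38.37 : 95.49 : 100.00 : 37.46

Europium pattern (n=2): 0.22857961 : 0.49904078 : 0.27237961
Thallium pattern (n=2): 0.08714304 : 0.41611392 : 0.49674304
Convolve the two distributions (both contribute in 2-u steps):
  M: 0.22857961×0.08714304 = 0.019919
  M+2: 0.22857961×0.41611392 + 0.49904078×0.08714304 = 0.138603
  M+4: 0.22857961×0.49674304 + 0.49904078×0.41611392 + 0.27237961×0.08714304 = 0.344939
  M+6: 0.49904078×0.49674304 + 0.27237961×0.41611392 = 0.361236
  M+8: 0.27237961×0.49674304 = 0.135303
Scale to base peak (0.361236) = 100: 5.51 : 38.37 : 95.49 : 100.00 : 37.46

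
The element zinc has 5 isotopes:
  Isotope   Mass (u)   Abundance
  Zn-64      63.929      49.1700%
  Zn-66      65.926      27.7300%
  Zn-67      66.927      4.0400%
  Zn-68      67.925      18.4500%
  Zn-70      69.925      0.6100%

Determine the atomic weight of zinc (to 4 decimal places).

Weight each isotope mass by its fractional abundance: 0.491700 × 63.929 + 0.277300 × 65.926 + 0.040400 × 66.927 + 0.184500 × 67.925 + 0.006100 × 69.925
= 31.43389 + 18.28128 + 2.70385 + 12.53216 + 0.42654 = 65.37772 u

65.3777 u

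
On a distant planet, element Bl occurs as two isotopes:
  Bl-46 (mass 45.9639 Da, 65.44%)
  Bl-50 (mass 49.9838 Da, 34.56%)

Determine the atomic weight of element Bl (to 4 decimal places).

47.3532 Da

The abundance-weighted mean is 0.6544 × 45.9639 + 0.3456 × 49.9838
= 30.07878 + 17.27440 = 47.35318 Da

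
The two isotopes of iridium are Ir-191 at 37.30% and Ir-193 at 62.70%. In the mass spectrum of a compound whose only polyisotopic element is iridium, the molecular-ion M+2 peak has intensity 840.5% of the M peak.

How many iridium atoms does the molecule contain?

5

The M+2/M ratio from n Ir atoms is n · q/p = n · 0.6270/0.3730.
n = 8.405 × 0.3730/0.6270 = 5.00 ≈ 5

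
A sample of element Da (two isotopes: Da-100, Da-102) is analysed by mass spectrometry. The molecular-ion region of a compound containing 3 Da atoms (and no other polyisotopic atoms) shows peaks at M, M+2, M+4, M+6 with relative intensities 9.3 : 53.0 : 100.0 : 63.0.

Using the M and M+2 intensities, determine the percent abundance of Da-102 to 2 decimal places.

Let p = fractional abundance of Da-100. I(M+2)/I(M) = [C(3,1)·p^2·(1−p)] / p^3 = 3·(1−p)/p = 53.0/9.3 = 5.6989
(1−p)/p = 5.6989/3 = 1.8996  ⇒  p = 1/(1 + 1.8996) = 0.3449
Da-100: 34.49%, Da-102: 65.51%.

65.51%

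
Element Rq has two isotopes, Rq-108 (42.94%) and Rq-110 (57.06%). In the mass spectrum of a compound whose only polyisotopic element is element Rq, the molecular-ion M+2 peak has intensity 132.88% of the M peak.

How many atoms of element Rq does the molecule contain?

1

For n independent Rq atoms, I(M+2)/I(M) = n · (abundance Rq-110) / (abundance Rq-108) = n · 0.5706/0.4294.
n = 1.3288 × 0.4294/0.5706 = 1.00 ≈ 1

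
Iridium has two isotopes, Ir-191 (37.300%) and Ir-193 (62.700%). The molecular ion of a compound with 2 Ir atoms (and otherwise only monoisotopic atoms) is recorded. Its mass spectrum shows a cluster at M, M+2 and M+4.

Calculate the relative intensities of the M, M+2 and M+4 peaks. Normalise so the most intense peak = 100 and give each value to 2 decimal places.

29.74 : 100.00 : 84.05

Expanding (0.37300 + 0.62700)^2:
P(M) = 0.37300^2 = 0.139129
P(M+2) = 2 × 0.37300^1 × 0.62700^1 = 0.467742
P(M+4) = 0.62700^2 = 0.393129
The M+2 peak is largest (0.467742); scaling to 100 gives 29.74 : 100.00 : 84.05.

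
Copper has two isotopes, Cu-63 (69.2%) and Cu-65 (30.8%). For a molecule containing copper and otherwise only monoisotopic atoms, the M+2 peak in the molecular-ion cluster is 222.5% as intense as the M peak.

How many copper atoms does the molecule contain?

The M+2/M ratio from n Cu atoms is n · q/p = n · 0.308/0.692.
n = 2.225 × 0.692/0.308 = 5.00 ≈ 5

5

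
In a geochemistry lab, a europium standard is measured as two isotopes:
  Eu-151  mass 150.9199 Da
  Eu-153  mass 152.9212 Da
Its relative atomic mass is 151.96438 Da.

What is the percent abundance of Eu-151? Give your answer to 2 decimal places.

Writing the weighted mean with unknown fraction x of Eu-151:
150.9199·x + 152.9212·(1 − x) = 151.96438
(150.9199 − 152.9212)·x = 151.96438 − 152.9212
x = -0.95682 / -2.0013 = 0.47810 → 47.81% Eu-151, 52.19% Eu-153.

47.81%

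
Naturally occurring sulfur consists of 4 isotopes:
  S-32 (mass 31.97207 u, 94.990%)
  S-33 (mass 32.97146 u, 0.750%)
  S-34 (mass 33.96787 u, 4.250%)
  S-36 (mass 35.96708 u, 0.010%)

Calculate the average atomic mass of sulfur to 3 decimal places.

The abundance-weighted mean is 0.94990 × 31.97207 + 0.00750 × 32.97146 + 0.04250 × 33.96787 + 0.00010 × 35.96708
= 30.370269 + 0.247286 + 1.443634 + 0.003597 = 32.064786 u

32.065 u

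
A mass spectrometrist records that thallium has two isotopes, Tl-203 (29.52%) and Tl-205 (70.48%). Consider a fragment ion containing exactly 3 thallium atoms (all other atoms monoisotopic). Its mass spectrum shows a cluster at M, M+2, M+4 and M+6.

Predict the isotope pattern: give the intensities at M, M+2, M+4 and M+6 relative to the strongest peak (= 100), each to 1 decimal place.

5.8 : 41.9 : 100.0 : 79.6

The 3 Tl atoms are independent, so intensities follow the terms of (0.2952 + 0.7048)^3.
P(M) = 0.2952^3 = 0.025725
P(M+2) = 3 × 0.2952^2 × 0.7048^1 = 0.184255
P(M+4) = 3 × 0.2952^1 × 0.7048^2 = 0.439916
P(M+6) = 0.7048^3 = 0.350104
The M+4 peak is largest (0.439916); scaling to 100 gives 5.8 : 41.9 : 100.0 : 79.6.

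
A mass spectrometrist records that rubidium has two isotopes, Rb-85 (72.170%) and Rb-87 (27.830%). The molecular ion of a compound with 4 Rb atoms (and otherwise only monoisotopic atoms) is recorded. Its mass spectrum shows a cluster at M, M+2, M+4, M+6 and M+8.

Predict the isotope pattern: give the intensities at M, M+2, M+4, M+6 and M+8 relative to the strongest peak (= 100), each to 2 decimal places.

64.83 : 100.00 : 57.84 : 14.87 : 1.43

Expanding (0.72170 + 0.27830)^4:
P(M) = 0.72170^4 = 0.271286
P(M+2) = 4 × 0.72170^3 × 0.27830^1 = 0.418450
P(M+4) = 6 × 0.72170^2 × 0.27830^2 = 0.242042
P(M+6) = 4 × 0.72170^1 × 0.27830^3 = 0.062224
P(M+8) = 0.27830^4 = 0.005999
The M+2 peak is largest (0.418450); scaling to 100 gives 64.83 : 100.00 : 57.84 : 14.87 : 1.43.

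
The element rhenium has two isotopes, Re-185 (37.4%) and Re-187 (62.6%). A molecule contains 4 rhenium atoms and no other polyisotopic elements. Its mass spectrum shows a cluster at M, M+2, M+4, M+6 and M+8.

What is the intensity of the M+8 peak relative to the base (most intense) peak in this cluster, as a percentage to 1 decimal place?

41.8%

(0.374 + 0.626)^4 gives M 0.0196, M+2 0.1310, M+4 0.3289, M+6 0.3670, M+8 0.1536; the largest is M+6.
P(M+6) = C(4,3) × 0.374^1 × 0.626^3 = 4 × 0.3740 × 0.24531438 = 0.366990 (base)
P(M+8) = C(4,4) × 0.374^0 × 0.626^4 = 1 × 1.0000 × 0.1535668 = 0.153567
Relative intensity = 0.153567 / 0.366990 × 100 = 41.8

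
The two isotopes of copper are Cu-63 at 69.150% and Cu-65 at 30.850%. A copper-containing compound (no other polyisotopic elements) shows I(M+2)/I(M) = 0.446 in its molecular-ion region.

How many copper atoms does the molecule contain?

1

The M+2/M ratio from n Cu atoms is n · q/p = n · 0.30850/0.69150.
n = 0.446 × 0.69150/0.30850 = 1.00 ≈ 1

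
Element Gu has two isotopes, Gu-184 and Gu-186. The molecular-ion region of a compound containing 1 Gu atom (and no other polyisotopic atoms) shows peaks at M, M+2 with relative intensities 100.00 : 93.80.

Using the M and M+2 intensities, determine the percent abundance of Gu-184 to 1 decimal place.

If p is the fraction of Gu that is Gu-184, then I(M+2)/I(M) = [C(1,1)·p^0·(1−p)] / p^1 = 1·(1−p)/p = 93.80/100.00 = 0.9380
(1−p)/p = 0.9380/1 = 0.9380  ⇒  p = 1/(1 + 0.9380) = 0.5160
Gu-184: 51.6%, Gu-186: 48.4%.

51.6%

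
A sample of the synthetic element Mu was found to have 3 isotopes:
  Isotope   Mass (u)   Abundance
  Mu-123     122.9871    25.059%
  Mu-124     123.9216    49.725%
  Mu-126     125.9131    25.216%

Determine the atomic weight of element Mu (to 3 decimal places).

124.190 u

Ar = Σ fᵢ·mᵢ = 0.25059 × 122.9871 + 0.49725 × 123.9216 + 0.25216 × 125.9131
= 30.81934 + 61.62002 + 31.75025 = 124.18961 u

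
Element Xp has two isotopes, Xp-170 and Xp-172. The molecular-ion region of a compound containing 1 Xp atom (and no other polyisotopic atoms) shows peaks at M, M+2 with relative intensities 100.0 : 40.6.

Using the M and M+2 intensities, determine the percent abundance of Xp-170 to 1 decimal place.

Let p = fractional abundance of Xp-170. I(M+2)/I(M) = [C(1,1)·p^0·(1−p)] / p^1 = 1·(1−p)/p = 40.6/100.0 = 0.4060
(1−p)/p = 0.4060/1 = 0.4060  ⇒  p = 1/(1 + 0.4060) = 0.7112
Xp-170: 71.1%, Xp-172: 28.9%.

71.1%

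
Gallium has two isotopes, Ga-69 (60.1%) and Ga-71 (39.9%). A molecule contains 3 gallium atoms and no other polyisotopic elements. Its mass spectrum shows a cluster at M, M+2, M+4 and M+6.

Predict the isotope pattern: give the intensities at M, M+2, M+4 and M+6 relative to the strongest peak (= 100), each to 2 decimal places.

Each Ga atom is independently Ga-69 (p = 0.601) or Ga-71 (q = 0.399); the cluster is the binomial expansion (p + q)^3.
P(M) = 0.601^3 = 0.217082
P(M+2) = 3 × 0.601^2 × 0.399^1 = 0.432358
P(M+4) = 3 × 0.601^1 × 0.399^2 = 0.287039
P(M+6) = 0.399^3 = 0.063521
The M+2 peak is largest (0.432358); scaling to 100 gives 50.21 : 100.00 : 66.39 : 14.69.

50.21 : 100.00 : 66.39 : 14.69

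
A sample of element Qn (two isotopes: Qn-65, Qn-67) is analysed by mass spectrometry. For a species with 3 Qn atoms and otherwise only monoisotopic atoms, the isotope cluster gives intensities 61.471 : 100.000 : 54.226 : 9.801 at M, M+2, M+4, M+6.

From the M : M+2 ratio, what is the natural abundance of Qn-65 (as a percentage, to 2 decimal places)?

Write p for the Qn-65 fraction. I(M+2)/I(M) = [C(3,1)·p^2·(1−p)] / p^3 = 3·(1−p)/p = 100.000/61.471 = 1.6268
(1−p)/p = 1.6268/3 = 0.5423  ⇒  p = 1/(1 + 0.5423) = 0.6484
Qn-65: 64.84%, Qn-67: 35.16%.

64.84%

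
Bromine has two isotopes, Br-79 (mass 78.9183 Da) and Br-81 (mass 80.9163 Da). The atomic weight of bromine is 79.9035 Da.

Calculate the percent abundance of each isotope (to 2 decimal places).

Br-79: 50.69%, Br-81: 49.31%

Let x be the fractional abundance of Br-79; then Br-81 has abundance 1 − x.
78.9183·x + 80.9163·(1 − x) = 79.9035
(78.9183 − 80.9163)·x = 79.9035 − 80.9163
x = -1.0128 / -1.9980 = 0.50691 → 50.69% Br-79, 49.31% Br-81.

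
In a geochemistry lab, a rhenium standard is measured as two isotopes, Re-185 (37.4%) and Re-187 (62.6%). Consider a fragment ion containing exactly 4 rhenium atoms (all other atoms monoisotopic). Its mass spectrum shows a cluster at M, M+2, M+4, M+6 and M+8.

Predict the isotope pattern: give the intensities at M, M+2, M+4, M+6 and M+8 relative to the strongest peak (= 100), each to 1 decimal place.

Each Re atom is independently Re-185 (p = 0.374) or Re-187 (q = 0.626); the cluster is the binomial expansion (p + q)^4.
P(M) = 0.374^4 = 0.019565
P(M+2) = 4 × 0.374^3 × 0.626^1 = 0.130993
P(M+4) = 6 × 0.374^2 × 0.626^2 = 0.328884
P(M+6) = 4 × 0.374^1 × 0.626^3 = 0.366990
P(M+8) = 0.626^4 = 0.153567
The M+6 peak is largest (0.366990); scaling to 100 gives 5.3 : 35.7 : 89.6 : 100.0 : 41.8.

5.3 : 35.7 : 89.6 : 100.0 : 41.8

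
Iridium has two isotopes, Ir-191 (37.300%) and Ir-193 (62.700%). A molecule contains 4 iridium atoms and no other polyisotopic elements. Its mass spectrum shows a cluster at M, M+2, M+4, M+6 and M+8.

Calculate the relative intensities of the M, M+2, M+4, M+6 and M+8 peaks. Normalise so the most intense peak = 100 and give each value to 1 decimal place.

5.3 : 35.4 : 89.2 : 100.0 : 42.0

Expanding (0.37300 + 0.62700)^4:
P(M) = 0.37300^4 = 0.019357
P(M+2) = 4 × 0.37300^3 × 0.62700^1 = 0.130153
P(M+4) = 6 × 0.37300^2 × 0.62700^2 = 0.328174
P(M+6) = 4 × 0.37300^1 × 0.62700^3 = 0.367766
P(M+8) = 0.62700^4 = 0.154550
The M+6 peak is largest (0.367766); scaling to 100 gives 5.3 : 35.4 : 89.2 : 100.0 : 42.0.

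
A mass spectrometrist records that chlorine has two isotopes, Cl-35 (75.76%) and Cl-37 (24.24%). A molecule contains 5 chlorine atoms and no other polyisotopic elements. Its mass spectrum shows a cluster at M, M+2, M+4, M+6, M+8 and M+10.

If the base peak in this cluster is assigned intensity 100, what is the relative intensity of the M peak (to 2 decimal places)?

Term probabilities: M 0.2496, M+2 0.3993, M+4 0.2555, M+6 0.0817, M+8 0.0131, M+10 0.0008. Base peak = M+2.
P(M+2) = C(5,1) × 0.7576^4 × 0.2424^1 = 5 × 0.32942751 × 0.2424 = 0.399266 (base)
P(M) = C(5,0) × 0.7576^5 × 0.2424^0 = 1 × 0.24957428 × 1.0000 = 0.249574
Relative intensity = 0.249574 / 0.399266 × 100 = 62.51

62.51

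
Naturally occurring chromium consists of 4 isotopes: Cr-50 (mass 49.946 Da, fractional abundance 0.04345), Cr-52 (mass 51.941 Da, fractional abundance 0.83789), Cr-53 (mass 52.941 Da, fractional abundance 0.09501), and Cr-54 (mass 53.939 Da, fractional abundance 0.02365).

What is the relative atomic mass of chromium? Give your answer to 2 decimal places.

52.00 Da

Weight each isotope mass by its fractional abundance: 0.04345 × 49.946 + 0.83789 × 51.941 + 0.09501 × 52.941 + 0.02365 × 53.939
= 2.1702 + 43.5208 + 5.0299 + 1.2757 = 51.9966 Da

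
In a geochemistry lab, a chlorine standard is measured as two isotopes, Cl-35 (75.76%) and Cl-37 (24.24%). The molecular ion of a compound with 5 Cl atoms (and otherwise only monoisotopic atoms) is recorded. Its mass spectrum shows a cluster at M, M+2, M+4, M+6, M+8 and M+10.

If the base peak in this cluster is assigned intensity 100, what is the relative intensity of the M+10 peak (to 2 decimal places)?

0.21

Term probabilities: M 0.2496, M+2 0.3993, M+4 0.2555, M+6 0.0817, M+8 0.0131, M+10 0.0008. Base peak = M+2.
P(M+2) = C(5,1) × 0.7576^4 × 0.2424^1 = 5 × 0.32942751 × 0.2424 = 0.399266 (base)
P(M+10) = C(5,5) × 0.7576^0 × 0.2424^5 = 1 × 1.0000 × 0.00083688 = 0.000837
Relative intensity = 0.000837 / 0.399266 × 100 = 0.21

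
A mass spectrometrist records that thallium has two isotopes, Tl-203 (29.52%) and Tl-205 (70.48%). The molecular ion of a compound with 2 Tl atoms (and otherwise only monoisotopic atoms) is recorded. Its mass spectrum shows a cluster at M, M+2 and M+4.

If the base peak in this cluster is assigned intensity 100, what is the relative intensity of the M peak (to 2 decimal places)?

Binomial terms of (0.2952 + 0.7048)^2: M 0.0871, M+2 0.4161, M+4 0.4967 → M+4 is the base peak.
P(M+4) = C(2,2) × 0.2952^0 × 0.7048^2 = 1 × 1.0000 × 0.49674304 = 0.496743 (base)
P(M) = C(2,0) × 0.2952^2 × 0.7048^0 = 1 × 0.08714304 × 1.0000 = 0.087143
Relative intensity = 0.087143 / 0.496743 × 100 = 17.54

17.54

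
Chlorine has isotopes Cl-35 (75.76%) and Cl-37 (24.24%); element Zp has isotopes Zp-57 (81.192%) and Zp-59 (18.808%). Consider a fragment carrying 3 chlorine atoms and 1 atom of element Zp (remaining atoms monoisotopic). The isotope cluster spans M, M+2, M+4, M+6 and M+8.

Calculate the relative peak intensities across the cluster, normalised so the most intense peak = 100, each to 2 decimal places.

83.93 : 100.00 : 44.44 : 8.72 : 0.64

Chlorine pattern (n=3): 0.4348304 : 0.41738208 : 0.13354464 : 0.01424288
Element Zp pattern (n=1): 0.81192 : 0.18808
Convolve the two distributions (both contribute in 2-u steps):
  M: 0.4348304×0.81192 = 0.353047
  M+2: 0.4348304×0.18808 + 0.41738208×0.81192 = 0.420664
  M+4: 0.41738208×0.18808 + 0.13354464×0.81192 = 0.186929
  M+6: 0.13354464×0.18808 + 0.01424288×0.81192 = 0.036681
  M+8: 0.01424288×0.18808 = 0.002679
Scale to base peak (0.420664) = 100: 83.93 : 100.00 : 44.44 : 8.72 : 0.64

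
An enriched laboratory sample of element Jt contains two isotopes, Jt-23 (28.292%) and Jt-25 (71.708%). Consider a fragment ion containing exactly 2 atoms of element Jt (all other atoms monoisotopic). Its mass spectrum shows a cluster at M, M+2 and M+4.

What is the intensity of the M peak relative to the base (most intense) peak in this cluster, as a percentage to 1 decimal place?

15.6%

Term probabilities: M 0.0800, M+2 0.4058, M+4 0.5142. Base peak = M+4.
P(M+4) = C(2,2) × 0.28292^0 × 0.71708^2 = 1 × 1.0000 × 0.51420373 = 0.514204 (base)
P(M) = C(2,0) × 0.28292^2 × 0.71708^0 = 1 × 0.08004373 × 1.0000 = 0.080044
Relative intensity = 0.080044 / 0.514204 × 100 = 15.6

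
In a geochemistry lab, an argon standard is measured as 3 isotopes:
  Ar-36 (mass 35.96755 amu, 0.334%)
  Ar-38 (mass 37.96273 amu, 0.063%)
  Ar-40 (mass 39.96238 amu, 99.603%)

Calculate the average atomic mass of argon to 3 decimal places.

Weight each isotope mass by its fractional abundance: 0.00334 × 35.96755 + 0.00063 × 37.96273 + 0.99603 × 39.96238
= 0.120132 + 0.023917 + 39.803729 = 39.947778 amu

39.948 amu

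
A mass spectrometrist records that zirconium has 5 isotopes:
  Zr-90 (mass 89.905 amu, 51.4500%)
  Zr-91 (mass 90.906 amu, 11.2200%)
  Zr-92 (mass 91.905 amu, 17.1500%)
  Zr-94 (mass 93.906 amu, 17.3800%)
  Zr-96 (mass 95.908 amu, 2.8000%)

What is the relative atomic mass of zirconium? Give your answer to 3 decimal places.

91.224 amu

Weight each isotope mass by its fractional abundance: 0.514500 × 89.905 + 0.112200 × 90.906 + 0.171500 × 91.905 + 0.173800 × 93.906 + 0.028000 × 95.908
= 46.2561 + 10.1997 + 15.7617 + 16.3209 + 2.6854 = 91.2238 amu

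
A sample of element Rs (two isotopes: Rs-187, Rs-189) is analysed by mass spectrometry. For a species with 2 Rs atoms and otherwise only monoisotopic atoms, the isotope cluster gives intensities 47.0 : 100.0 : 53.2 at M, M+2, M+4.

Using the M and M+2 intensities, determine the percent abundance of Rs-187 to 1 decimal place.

48.5%

If p is the fraction of Rs that is Rs-187, then I(M+2)/I(M) = [C(2,1)·p^1·(1−p)] / p^2 = 2·(1−p)/p = 100.0/47.0 = 2.1277
(1−p)/p = 2.1277/2 = 1.0638  ⇒  p = 1/(1 + 1.0638) = 0.4845
Rs-187: 48.5%, Rs-189: 51.5%.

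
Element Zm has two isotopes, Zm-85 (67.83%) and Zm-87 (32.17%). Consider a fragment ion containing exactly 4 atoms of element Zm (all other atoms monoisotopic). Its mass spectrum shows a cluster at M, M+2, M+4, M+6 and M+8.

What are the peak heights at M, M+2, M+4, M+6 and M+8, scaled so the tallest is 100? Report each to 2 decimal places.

52.71 : 100.00 : 71.14 : 22.49 : 2.67

Each Zm atom is independently Zm-85 (p = 0.6783) or Zm-87 (q = 0.3217); the cluster is the binomial expansion (p + q)^4.
P(M) = 0.6783^4 = 0.211684
P(M+2) = 4 × 0.6783^3 × 0.3217^1 = 0.401584
P(M+4) = 6 × 0.6783^2 × 0.3217^2 = 0.285691
P(M+6) = 4 × 0.6783^1 × 0.3217^3 = 0.090331
P(M+8) = 0.3217^4 = 0.010710
The M+2 peak is largest (0.401584); scaling to 100 gives 52.71 : 100.00 : 71.14 : 22.49 : 2.67.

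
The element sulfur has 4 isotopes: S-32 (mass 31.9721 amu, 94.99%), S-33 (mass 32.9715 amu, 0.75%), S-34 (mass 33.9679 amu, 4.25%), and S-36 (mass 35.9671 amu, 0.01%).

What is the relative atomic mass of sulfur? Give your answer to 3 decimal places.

Weight each isotope mass by its fractional abundance: 0.9499 × 31.9721 + 0.0075 × 32.9715 + 0.0425 × 33.9679 + 0.0001 × 35.9671
= 30.37030 + 0.24729 + 1.44364 + 0.00360 = 32.06483 amu

32.065 amu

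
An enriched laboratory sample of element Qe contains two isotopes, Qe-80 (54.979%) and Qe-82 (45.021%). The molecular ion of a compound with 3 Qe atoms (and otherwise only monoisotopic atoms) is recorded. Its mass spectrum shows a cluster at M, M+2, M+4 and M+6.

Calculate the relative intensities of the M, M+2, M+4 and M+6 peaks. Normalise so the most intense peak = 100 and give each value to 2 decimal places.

The 3 Qe atoms are independent, so intensities follow the terms of (0.54979 + 0.45021)^3.
P(M) = 0.54979^3 = 0.166184
P(M+2) = 3 × 0.54979^2 × 0.45021^1 = 0.408254
P(M+4) = 3 × 0.54979^1 × 0.45021^2 = 0.334309
P(M+6) = 0.45021^3 = 0.091253
The M+2 peak is largest (0.408254); scaling to 100 gives 40.71 : 100.00 : 81.89 : 22.35.

40.71 : 100.00 : 81.89 : 22.35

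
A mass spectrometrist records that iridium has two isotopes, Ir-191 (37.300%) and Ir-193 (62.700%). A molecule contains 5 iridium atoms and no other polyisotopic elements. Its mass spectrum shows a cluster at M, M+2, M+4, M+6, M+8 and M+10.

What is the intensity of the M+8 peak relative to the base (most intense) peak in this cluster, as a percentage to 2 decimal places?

Binomial terms of (0.37300 + 0.62700)^5: M 0.0072, M+2 0.0607, M+4 0.2040, M+6 0.3429, M+8 0.2882, M+10 0.0969 → M+6 is the base peak.
P(M+6) = C(5,3) × 0.37300^2 × 0.62700^3 = 10 × 0.139129 × 0.24649188 = 0.342942 (base)
P(M+8) = C(5,4) × 0.37300^1 × 0.62700^4 = 5 × 0.3730 × 0.15455041 = 0.288237
Relative intensity = 0.288237 / 0.342942 × 100 = 84.05

84.05%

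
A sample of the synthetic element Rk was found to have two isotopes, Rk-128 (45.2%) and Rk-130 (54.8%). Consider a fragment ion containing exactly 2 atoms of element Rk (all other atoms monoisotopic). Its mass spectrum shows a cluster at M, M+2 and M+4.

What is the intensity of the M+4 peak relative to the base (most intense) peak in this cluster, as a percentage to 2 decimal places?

Binomial terms of (0.452 + 0.548)^2: M 0.2043, M+2 0.4954, M+4 0.3003 → M+2 is the base peak.
P(M+2) = C(2,1) × 0.452^1 × 0.548^1 = 2 × 0.4520 × 0.5480 = 0.495392 (base)
P(M+4) = C(2,2) × 0.452^0 × 0.548^2 = 1 × 1.0000 × 0.300304 = 0.300304
Relative intensity = 0.300304 / 0.495392 × 100 = 60.62

60.62%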